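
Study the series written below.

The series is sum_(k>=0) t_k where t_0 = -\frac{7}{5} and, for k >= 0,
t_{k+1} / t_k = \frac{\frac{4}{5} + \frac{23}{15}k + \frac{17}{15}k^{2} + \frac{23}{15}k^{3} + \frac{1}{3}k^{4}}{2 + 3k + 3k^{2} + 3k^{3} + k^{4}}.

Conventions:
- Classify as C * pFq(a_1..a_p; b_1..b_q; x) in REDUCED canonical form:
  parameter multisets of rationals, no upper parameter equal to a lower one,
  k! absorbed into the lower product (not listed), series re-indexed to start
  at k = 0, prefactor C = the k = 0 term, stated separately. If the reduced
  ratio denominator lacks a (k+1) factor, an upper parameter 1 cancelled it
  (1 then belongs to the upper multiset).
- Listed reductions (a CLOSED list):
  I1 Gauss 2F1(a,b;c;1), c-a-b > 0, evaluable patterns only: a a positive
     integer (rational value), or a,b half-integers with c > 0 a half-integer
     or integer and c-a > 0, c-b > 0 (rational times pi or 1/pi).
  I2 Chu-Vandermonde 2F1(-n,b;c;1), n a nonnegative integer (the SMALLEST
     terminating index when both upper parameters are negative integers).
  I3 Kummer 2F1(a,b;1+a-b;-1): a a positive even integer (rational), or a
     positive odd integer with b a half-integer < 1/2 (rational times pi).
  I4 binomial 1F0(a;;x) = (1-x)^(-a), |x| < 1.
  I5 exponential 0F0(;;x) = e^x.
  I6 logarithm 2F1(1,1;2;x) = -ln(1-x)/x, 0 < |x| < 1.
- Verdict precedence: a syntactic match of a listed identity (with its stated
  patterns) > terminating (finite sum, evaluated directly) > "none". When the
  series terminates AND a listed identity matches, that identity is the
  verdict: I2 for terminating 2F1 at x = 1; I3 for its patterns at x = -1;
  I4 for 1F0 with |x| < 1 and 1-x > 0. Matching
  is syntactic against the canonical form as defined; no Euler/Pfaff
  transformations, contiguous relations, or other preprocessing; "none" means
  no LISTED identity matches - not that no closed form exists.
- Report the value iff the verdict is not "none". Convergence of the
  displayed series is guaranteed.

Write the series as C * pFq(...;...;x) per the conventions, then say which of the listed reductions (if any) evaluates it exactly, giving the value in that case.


At argument \frac{1}{3}: a 2F1 with upper {\frac{3}{5}, 4}, lower {2}, scaled by C = -\frac{7}{5}. Verdict: none here - no I1-I6 shape fits x = \frac{1}{3} with lower {2}.

First insight: t_0 = -\frac{7}{5} here, and the expanded ratio factors over Q; C = -7/5, x = 1/3, roots give parameters.
Consecutive-term ratio: r(k) = \frac{1}{3} * (k+\frac{3}{5}) (k+4) / [(k+2) (k+1)] - rational in k. x = \frac{1}{3}; t_0 = -\frac{7}{5}; negate the roots.


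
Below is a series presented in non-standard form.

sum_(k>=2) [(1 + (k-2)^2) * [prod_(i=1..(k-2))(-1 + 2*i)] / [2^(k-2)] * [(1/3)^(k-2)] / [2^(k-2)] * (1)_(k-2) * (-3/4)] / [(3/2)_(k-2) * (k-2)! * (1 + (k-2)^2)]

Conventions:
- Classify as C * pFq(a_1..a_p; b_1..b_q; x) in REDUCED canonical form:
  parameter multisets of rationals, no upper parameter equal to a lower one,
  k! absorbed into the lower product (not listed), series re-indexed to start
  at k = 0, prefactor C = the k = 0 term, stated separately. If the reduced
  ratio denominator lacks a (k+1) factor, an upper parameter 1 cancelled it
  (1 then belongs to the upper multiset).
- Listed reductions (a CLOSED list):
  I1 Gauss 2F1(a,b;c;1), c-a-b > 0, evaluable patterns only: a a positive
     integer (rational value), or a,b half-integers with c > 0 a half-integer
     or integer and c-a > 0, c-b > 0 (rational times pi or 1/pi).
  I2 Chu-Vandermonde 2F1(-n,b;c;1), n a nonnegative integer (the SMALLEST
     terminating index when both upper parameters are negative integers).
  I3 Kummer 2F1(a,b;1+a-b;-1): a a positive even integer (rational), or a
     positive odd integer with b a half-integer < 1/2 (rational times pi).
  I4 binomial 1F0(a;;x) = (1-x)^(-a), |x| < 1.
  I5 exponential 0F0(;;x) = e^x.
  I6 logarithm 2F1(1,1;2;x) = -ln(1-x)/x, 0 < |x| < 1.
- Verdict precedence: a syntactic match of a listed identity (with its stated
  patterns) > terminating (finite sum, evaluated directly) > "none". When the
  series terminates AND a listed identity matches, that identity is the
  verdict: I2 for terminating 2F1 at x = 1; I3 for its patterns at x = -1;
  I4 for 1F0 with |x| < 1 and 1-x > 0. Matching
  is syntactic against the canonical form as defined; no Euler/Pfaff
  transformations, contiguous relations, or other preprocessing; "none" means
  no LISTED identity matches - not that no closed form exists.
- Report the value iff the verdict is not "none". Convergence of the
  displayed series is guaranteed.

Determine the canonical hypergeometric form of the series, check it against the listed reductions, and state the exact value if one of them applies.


Classification (C = -3/4): 2F1 with upper {1/2, 1}, lower {3/2}, argument x = 1/6. Verdict: none here - no I1-I6 shape fits x = 1/6 with lower {3/2}.

The tell: from the first term -3/4: the two k-th powers (C = -3/4) combine into one argument.
Term ratio: r(k) = (1/6) * (k+1/2) (k+1) / [(k+3/2) (k+1)] - rational in k, leading ratio (1/6); with t_0 = -3/4, classification follows.


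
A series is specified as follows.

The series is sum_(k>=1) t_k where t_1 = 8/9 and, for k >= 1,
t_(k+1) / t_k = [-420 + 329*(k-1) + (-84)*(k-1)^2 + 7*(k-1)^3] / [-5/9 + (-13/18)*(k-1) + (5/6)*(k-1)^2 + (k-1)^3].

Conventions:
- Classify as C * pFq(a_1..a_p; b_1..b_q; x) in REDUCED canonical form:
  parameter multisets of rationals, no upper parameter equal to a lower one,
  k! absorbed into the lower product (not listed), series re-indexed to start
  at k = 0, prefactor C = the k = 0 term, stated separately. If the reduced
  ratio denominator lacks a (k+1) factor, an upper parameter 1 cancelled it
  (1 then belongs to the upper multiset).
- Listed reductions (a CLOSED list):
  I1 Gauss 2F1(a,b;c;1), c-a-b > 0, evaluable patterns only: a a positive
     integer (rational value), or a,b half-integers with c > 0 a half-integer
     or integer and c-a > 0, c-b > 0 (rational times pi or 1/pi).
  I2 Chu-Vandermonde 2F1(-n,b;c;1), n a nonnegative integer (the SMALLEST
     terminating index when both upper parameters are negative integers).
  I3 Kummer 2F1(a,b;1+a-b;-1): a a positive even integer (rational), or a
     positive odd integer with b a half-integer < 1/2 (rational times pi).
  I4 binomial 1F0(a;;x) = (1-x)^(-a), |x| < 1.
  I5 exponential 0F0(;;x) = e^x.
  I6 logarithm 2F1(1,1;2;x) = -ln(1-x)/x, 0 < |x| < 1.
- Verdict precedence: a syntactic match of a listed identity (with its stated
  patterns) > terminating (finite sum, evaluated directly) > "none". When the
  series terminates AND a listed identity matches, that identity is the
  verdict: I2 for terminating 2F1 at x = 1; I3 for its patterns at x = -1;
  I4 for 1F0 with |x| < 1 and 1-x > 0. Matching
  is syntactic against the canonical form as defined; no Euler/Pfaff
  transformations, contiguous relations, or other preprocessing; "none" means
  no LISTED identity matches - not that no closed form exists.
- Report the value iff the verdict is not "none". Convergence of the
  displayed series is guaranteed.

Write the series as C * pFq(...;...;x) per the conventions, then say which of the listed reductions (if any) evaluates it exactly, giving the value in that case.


With C = 8/9: the canonical form is 3F2(-5, -4, -3; -5/6, 2/3; 7). Verdict: terminating - upper parameter -3 makes this a finite sum (last index 3), evaluated exactly. Hence: 32036296/45.

Key step: x = 7 and factor the ratio over Q (prefactor 8/9): negated roots = parameters.
Ratio: r(k) = 7 * (k-5) (k-4) (k-3) / [(k-5/6) (k+2/3) (k+1)] - rational in k, leading ratio 7; with t_0 = 8/9, classification follows.


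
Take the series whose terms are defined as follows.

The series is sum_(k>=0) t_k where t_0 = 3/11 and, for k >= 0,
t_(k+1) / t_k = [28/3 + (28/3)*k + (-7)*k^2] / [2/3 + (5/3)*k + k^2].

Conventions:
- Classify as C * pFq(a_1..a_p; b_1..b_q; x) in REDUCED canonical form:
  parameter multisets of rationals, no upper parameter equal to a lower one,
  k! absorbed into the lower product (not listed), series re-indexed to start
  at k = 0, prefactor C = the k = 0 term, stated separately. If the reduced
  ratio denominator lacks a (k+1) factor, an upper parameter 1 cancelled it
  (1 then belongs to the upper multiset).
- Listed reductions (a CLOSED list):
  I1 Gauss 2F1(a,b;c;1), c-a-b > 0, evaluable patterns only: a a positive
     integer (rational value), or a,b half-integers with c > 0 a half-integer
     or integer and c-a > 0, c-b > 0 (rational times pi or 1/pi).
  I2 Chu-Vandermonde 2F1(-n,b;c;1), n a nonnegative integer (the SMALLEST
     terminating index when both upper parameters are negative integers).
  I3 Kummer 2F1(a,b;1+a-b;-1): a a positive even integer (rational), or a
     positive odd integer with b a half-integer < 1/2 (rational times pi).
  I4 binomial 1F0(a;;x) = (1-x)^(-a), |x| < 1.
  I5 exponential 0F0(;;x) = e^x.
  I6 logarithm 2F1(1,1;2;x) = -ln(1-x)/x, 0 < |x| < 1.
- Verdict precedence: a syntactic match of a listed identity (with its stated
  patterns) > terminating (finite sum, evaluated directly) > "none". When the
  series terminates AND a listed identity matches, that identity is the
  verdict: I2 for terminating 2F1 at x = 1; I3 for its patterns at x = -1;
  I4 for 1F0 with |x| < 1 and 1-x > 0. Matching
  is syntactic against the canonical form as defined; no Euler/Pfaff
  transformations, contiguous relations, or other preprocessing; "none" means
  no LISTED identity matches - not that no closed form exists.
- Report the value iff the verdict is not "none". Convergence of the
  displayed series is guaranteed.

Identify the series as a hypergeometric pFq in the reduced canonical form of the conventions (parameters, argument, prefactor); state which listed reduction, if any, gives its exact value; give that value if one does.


Classification (C = 3/11): 1F0 with upper {-2}, lower {-}, argument x = -7. Verdict: terminating - the sum ends at index 2 because -2 is a negative integer; exact evaluation follows. Value: 192/11.

Structural cue: t_0 = 3/11 here, and the ratio is unreduced: k + 2/3 divides both sides (prefactor 3/11).
Consecutive-term ratio: r(k) = (-7) * (k-2) / [(k+1)] ; factor over Q: parameters, x = (-7), and C = 3/11.


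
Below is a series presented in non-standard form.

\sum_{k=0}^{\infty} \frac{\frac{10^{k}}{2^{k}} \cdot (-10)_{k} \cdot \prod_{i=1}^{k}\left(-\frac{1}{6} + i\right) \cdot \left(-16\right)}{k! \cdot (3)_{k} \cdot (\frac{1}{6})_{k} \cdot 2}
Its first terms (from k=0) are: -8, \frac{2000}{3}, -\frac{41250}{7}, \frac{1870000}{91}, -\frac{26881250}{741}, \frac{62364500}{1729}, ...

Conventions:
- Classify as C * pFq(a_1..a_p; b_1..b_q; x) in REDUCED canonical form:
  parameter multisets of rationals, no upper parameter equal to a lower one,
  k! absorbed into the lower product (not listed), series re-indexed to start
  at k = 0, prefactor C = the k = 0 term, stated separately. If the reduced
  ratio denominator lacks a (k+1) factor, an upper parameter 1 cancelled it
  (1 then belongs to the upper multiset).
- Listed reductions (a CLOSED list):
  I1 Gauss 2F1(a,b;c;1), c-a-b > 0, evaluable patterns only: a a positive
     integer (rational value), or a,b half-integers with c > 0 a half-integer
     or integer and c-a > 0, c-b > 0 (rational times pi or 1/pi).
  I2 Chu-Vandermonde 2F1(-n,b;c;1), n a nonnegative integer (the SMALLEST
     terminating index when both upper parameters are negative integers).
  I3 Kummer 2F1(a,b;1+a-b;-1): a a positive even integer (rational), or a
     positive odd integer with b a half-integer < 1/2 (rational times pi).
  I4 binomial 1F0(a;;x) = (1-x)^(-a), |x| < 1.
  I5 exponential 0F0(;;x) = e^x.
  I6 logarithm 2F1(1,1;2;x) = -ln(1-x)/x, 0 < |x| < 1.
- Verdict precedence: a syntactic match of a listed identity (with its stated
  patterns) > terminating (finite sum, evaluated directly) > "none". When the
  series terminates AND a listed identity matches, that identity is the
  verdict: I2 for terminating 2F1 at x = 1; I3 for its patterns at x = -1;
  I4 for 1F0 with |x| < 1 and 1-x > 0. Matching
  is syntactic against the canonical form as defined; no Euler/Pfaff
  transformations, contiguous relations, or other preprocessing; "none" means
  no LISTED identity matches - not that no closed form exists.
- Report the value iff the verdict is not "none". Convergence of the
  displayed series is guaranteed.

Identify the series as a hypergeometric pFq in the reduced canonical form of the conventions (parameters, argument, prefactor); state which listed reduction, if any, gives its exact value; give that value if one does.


At argument 5: a 2F2 with upper {-10, \frac{5}{6}}, lower {\frac{1}{6}, 3}, scaled by C = -8. Verdict: terminating - upper parameter -10 makes this a finite sum (last index 10), evaluated exactly. Its exact value is -\frac{7536032276413891}{714828533170752}.

The tell: t_0 = -8 here, and the running product (C = -8) telescopes to a rising factorial.
Step ratio: r(k) = 5 * (k-10) (k+\frac{5}{6}) / [(k+\frac{1}{6}) (k+3) (k+1)] - poly over poly, x = 5 from leading terms; C = -8 at k = 0.


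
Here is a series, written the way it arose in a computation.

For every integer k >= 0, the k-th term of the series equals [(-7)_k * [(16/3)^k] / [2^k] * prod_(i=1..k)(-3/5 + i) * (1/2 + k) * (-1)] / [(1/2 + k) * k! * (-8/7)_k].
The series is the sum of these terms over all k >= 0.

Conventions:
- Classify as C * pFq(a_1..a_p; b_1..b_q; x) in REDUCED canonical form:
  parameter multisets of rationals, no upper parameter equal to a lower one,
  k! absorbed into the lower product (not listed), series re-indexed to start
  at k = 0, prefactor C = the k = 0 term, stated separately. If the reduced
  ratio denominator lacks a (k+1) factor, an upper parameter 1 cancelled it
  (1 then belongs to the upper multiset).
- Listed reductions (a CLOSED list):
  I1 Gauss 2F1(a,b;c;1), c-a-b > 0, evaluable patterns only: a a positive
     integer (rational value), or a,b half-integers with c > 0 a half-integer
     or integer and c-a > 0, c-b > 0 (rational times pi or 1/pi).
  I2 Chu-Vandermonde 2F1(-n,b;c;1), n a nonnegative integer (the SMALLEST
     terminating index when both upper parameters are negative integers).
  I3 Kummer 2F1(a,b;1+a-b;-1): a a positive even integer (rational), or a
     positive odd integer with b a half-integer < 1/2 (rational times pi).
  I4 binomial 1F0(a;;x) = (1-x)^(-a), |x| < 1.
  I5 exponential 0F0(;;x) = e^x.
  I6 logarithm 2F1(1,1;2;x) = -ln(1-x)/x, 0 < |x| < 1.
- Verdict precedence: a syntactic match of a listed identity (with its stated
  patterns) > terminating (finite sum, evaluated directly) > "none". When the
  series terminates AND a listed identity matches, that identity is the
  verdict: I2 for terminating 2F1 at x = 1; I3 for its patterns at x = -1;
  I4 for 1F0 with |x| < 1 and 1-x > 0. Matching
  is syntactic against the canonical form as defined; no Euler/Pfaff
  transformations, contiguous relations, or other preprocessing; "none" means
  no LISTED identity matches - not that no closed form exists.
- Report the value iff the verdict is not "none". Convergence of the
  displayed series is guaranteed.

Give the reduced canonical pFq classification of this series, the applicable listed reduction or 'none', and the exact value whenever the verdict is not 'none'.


Key step: with t_0 = -1, the running product (C = -1, x = 8/3) telescopes to a rising factorial.
Ratio: r(k) = (8/3) * (k-7) (k+2/5) / [(k-8/7) (k+1)] - rational; roots negated = parameters, x = (8/3), C = -1.

This is -1 * 2F1(-7, 2/5; -8/7; 8/3) in reduced canonical form. Verdict: terminating. (-7)_k vanishes past k = 7, leaving a 8-term sum, computed directly. Sum: 3322785172891/854296875.


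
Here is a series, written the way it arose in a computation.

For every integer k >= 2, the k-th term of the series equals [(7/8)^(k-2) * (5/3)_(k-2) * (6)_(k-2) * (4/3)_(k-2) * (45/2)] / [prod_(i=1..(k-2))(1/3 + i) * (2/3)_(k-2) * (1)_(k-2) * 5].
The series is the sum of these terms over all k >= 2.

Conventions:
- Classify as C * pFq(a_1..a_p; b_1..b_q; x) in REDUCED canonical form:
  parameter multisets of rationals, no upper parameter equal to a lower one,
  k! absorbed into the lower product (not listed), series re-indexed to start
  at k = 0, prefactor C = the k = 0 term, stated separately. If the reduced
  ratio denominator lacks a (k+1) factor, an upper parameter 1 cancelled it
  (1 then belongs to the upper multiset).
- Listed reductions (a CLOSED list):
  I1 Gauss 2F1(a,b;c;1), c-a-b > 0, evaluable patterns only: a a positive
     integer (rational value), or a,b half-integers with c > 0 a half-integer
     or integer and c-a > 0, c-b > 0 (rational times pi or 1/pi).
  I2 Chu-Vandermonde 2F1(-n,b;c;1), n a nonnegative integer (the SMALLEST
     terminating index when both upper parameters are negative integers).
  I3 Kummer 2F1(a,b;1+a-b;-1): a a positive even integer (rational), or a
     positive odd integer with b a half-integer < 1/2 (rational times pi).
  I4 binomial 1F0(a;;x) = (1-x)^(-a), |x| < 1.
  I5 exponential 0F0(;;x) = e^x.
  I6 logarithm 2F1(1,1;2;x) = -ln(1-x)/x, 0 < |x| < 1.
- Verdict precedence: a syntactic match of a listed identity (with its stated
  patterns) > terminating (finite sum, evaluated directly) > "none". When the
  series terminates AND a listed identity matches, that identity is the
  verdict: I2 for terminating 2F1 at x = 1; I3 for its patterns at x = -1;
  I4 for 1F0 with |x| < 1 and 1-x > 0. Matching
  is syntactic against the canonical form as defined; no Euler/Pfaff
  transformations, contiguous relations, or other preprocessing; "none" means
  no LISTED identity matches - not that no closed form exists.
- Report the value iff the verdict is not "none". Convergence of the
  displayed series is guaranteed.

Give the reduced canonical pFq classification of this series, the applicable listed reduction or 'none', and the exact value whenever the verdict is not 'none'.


At argument 7/8: a 2F1 with upper {5/3, 6}, lower {2/3}, scaled by C = 9/2. Verdict: none. A 2F1 with upper {5/3, 6} fits none of I1-I6 at x = 7/8; the sum runs forever.

The tell: t_0 being 9/2, the constant factors (C = 9/2) combine into one prefactor.
Ratio: r(k) = (7/8) * (k+5/3) (k+6) / [(k+2/3) (k+1)] - rational in k. x = (7/8); t_0 = 9/2; negate the roots.


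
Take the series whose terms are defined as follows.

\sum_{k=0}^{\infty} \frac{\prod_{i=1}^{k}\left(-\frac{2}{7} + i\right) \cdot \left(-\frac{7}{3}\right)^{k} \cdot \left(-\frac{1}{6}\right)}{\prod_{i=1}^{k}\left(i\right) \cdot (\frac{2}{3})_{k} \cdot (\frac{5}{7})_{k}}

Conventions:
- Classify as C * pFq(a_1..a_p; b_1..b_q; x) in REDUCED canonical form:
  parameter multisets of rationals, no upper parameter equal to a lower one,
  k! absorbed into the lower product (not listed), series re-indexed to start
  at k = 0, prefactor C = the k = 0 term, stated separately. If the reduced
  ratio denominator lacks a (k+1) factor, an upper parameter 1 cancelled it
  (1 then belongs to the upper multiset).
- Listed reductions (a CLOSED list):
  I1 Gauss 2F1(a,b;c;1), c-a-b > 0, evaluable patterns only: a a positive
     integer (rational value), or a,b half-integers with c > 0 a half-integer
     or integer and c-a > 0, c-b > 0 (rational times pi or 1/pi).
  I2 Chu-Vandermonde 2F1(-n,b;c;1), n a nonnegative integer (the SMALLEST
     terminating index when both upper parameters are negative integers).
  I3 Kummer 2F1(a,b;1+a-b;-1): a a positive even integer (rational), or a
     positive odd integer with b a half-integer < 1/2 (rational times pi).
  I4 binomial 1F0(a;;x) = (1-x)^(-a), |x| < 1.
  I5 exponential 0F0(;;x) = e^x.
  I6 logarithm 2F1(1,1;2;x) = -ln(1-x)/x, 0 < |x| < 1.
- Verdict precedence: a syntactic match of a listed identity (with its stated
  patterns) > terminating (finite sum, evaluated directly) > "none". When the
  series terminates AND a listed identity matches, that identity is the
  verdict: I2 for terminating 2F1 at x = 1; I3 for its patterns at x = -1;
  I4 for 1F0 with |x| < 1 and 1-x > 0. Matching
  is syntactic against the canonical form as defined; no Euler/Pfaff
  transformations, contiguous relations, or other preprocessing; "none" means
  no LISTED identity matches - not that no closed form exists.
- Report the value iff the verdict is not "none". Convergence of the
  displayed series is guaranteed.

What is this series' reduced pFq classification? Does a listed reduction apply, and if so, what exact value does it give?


With C = -\frac{1}{6}: the canonical form is 0F1(-; \frac{2}{3}; -\frac{7}{3}). Verdict: none here - no I1-I6 shape fits x = -\frac{7}{3} with lower {\frac{2}{3}}.

Key step: from the first term -\frac{1}{6}: the running product (C = -1/6, x = -7/3) telescopes to a rising factorial.
Ratio: r(k) = -\frac{7}{3} * 1 / [(k+\frac{2}{3}) (k+1)] - rational; roots negated = parameters, x = -\frac{7}{3}, C = -\frac{1}{6}.


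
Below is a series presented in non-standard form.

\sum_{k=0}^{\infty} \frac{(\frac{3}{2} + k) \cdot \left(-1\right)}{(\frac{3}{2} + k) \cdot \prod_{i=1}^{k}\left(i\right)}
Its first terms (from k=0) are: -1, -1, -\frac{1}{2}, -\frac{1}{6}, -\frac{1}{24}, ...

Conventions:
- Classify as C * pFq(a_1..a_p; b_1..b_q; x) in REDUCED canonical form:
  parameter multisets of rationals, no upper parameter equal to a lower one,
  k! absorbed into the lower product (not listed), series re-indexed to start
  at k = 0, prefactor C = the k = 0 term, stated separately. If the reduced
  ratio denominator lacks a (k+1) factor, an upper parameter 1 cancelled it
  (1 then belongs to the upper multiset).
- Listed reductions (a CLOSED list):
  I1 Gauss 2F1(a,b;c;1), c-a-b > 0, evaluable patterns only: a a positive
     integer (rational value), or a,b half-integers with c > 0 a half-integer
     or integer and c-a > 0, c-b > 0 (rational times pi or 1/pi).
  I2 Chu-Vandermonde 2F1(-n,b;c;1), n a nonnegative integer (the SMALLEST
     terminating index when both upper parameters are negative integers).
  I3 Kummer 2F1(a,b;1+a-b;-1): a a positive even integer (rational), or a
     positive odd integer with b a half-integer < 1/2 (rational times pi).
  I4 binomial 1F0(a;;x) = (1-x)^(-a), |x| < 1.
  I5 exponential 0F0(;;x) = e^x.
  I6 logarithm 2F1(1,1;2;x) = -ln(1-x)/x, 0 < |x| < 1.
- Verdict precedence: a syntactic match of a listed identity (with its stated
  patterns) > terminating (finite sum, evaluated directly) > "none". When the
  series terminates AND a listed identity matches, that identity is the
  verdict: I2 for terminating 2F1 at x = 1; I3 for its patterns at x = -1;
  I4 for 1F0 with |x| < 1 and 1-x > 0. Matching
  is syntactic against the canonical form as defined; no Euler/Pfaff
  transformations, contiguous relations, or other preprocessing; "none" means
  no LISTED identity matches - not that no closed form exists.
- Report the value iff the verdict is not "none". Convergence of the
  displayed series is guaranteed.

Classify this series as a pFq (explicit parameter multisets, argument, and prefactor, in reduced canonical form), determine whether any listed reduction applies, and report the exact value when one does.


The series (x = 1) is 0F0: upper {-}, lower {-}, prefactor -1. Verdict at x = 1: the exponential series (I5) matches (the 0F0 exponential series at x = 1). Exact value: \left(-1\right) \cdot e^{1}.

Structural cue: t_0 = -1 here, and k + 3/2 divides numerator and denominator alike; prefactor -1 after cancelling.
Ratio: r(k) = 1 * 1 / [(k+1)] - poly over poly, x = 1 from leading terms; C = -1 at k = 0.


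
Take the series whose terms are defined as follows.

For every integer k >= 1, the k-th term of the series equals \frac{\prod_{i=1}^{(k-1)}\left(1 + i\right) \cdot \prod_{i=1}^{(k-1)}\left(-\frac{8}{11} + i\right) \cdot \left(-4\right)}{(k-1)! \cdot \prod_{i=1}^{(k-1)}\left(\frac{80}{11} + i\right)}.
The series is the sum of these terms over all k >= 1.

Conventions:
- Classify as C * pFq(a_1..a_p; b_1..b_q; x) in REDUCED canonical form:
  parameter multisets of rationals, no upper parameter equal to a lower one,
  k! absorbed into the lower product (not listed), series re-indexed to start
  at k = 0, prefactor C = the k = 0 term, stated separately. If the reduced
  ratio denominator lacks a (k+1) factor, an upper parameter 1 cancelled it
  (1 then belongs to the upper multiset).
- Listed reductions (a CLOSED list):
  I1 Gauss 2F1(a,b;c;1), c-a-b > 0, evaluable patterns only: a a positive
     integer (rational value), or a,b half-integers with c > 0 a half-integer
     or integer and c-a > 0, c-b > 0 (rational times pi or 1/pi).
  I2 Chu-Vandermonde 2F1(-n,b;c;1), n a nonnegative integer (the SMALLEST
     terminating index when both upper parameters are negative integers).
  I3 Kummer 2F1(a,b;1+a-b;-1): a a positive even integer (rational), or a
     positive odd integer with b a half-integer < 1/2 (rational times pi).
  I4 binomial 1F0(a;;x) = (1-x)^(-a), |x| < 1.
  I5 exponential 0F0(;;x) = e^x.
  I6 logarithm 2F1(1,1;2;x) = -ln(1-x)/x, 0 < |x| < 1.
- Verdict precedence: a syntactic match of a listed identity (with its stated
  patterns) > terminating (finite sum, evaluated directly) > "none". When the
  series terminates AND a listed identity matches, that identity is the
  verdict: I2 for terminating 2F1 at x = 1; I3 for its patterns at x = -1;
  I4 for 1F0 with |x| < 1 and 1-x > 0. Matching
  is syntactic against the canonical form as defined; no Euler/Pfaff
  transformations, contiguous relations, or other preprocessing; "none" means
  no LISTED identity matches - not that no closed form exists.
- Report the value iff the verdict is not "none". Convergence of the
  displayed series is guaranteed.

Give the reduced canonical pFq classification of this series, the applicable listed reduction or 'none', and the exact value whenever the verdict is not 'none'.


Prefactor -4, argument 1: 2F1 with upper {\frac{3}{11}, 2} over lower {\frac{91}{11}}. Verdict (x = 1): Gauss (I1, integer-parameter pattern) applies (x = 1: the Gamma ratio telescopes since c-a-b = 6 > 0 and a = 2 in Z>0). Value: -\frac{3680}{847}.

Key step: from the first term -4: the lower running product (C = -4, x = 1) is a rising factorial.
Ratio: r(k) = 1 * (k+\frac{3}{11}) (k+2) / [(k+\frac{91}{11}) (k+1)] ; factor over Q: parameters, x = 1, and C = -4.


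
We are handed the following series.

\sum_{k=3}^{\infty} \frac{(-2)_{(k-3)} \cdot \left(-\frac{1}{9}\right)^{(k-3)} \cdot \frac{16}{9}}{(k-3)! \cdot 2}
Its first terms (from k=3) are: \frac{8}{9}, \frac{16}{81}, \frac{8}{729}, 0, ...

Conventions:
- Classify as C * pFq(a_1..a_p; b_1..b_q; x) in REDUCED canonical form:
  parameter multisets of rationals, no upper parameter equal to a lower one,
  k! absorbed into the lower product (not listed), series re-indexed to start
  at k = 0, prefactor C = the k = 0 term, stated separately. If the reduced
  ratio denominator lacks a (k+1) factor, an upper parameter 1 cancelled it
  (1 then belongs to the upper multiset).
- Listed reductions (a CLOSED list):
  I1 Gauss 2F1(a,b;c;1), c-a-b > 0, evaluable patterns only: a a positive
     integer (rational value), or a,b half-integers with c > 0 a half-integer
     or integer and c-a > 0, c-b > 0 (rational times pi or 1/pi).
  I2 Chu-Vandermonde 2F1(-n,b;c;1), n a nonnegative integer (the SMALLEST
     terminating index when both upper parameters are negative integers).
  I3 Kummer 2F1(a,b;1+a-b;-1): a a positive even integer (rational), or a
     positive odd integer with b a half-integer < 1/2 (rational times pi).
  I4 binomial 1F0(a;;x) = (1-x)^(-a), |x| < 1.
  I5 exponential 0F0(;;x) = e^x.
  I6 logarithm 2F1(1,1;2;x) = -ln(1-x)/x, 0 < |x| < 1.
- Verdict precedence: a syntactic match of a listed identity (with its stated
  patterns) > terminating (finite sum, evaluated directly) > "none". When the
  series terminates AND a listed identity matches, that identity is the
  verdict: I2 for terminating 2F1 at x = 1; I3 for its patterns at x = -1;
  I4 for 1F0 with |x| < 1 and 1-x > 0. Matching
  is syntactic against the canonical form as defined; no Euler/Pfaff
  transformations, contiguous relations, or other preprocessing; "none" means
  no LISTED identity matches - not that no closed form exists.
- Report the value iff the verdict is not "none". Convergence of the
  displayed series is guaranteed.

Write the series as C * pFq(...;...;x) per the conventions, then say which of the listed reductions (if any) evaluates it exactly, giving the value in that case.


x = -\frac{1}{9} here; the reduced form reads 1F0, upper {-2}, lower {-}, C = \frac{8}{9}. Verdict: this is the binomial series (I4) (the 1F0 binomial series: exponent 2, x = -\frac{1}{9}). Exact value: \frac{800}{729}.

Structural cue: with t_0 = \frac{8}{9}, the constant factors (C = 8/9) combine into one prefactor.
Ratio: r(k) = -\frac{1}{9} * (k-2) / [(k+1)] - rational; roots negated = parameters, x = -\frac{1}{9}, C = \frac{8}{9}.


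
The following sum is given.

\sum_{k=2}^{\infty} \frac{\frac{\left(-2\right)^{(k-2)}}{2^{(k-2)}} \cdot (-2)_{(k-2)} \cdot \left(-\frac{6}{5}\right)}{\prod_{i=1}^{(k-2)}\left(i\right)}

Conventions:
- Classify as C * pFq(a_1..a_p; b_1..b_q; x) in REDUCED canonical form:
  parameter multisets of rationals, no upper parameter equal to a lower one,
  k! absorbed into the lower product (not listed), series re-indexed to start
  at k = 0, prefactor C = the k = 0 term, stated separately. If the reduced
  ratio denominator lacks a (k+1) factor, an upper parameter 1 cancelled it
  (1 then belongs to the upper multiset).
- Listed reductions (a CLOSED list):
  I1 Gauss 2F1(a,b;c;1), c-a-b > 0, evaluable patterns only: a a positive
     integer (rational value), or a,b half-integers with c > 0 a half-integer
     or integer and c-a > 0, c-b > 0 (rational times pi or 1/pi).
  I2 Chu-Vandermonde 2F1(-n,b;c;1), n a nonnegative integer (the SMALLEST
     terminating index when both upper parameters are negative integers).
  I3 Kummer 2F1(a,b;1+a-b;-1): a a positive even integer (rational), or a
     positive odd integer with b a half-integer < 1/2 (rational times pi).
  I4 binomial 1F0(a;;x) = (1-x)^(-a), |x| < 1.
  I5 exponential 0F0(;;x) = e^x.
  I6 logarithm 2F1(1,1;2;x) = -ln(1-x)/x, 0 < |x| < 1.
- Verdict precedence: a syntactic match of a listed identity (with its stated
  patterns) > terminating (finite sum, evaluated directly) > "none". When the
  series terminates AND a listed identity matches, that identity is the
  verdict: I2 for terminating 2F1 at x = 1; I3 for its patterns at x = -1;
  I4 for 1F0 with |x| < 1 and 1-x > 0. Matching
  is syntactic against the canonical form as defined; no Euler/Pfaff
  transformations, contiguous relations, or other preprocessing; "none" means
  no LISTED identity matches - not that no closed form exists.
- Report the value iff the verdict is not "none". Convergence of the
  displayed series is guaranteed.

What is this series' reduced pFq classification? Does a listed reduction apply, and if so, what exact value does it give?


First insight: x = -1 and the product of the first k integers (C = -6/5, x = -1) is k!.
Adjacent-term ratio: r(k) = -1 * (k-2) / [(k+1)] - rational; roots negated = parameters, x = -1, C = -\frac{6}{5}.

Canonical form: C = -\frac{6}{5} times 1F0 with upper {-2}, lower {-}, x = -1. Verdict: terminating at k = 2: the factor (-2)_k kills every later term; summing the 3 survivors is exact. Exact value: -\frac{24}{5}.


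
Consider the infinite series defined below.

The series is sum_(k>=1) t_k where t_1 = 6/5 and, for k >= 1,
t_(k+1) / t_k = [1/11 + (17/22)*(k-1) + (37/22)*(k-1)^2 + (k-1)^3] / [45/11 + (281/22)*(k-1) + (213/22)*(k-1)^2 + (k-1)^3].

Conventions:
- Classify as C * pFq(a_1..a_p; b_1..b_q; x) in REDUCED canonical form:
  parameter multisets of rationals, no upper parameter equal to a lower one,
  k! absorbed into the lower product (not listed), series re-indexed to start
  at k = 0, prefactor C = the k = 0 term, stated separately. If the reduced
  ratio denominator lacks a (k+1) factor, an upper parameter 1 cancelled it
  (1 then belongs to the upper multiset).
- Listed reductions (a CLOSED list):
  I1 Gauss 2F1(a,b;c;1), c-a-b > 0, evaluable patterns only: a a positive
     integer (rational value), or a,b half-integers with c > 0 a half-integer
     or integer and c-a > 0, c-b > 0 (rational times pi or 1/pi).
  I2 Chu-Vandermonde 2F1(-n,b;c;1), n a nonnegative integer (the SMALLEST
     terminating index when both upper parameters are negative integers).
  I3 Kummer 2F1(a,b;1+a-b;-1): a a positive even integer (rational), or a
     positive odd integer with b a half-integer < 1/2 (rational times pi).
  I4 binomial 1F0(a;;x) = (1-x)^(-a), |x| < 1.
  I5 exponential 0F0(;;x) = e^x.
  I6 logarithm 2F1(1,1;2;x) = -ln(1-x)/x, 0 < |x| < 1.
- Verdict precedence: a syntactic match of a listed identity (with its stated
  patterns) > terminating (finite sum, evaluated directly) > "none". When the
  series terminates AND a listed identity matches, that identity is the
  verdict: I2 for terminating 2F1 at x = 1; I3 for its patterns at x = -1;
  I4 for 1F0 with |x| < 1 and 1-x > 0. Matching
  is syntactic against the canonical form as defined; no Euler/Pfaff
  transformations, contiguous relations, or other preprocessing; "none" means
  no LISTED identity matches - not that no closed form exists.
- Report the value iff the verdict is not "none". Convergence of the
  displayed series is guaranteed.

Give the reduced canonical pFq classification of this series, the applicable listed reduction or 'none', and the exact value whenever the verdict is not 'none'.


The series (x = 1) is 2F1: upper {2/11, 1}, lower {90/11}, prefactor 6/5. Verdict (x = 1): Gauss's theorem (I1) applies (x = 1: the Gamma ratio telescopes since c-a-b = 7 > 0 and a = 1 in Z>0). Sum: 474/385.

Key step: x = 1 and cancel k + 1/2 from the displayed ratio first; then C = 6/5.
Term ratio: r(k) = 1 * (k+2/11) (k+1) / [(k+90/11) (k+1)] - rational in k, leading ratio 1; with t_0 = 6/5, classification follows.


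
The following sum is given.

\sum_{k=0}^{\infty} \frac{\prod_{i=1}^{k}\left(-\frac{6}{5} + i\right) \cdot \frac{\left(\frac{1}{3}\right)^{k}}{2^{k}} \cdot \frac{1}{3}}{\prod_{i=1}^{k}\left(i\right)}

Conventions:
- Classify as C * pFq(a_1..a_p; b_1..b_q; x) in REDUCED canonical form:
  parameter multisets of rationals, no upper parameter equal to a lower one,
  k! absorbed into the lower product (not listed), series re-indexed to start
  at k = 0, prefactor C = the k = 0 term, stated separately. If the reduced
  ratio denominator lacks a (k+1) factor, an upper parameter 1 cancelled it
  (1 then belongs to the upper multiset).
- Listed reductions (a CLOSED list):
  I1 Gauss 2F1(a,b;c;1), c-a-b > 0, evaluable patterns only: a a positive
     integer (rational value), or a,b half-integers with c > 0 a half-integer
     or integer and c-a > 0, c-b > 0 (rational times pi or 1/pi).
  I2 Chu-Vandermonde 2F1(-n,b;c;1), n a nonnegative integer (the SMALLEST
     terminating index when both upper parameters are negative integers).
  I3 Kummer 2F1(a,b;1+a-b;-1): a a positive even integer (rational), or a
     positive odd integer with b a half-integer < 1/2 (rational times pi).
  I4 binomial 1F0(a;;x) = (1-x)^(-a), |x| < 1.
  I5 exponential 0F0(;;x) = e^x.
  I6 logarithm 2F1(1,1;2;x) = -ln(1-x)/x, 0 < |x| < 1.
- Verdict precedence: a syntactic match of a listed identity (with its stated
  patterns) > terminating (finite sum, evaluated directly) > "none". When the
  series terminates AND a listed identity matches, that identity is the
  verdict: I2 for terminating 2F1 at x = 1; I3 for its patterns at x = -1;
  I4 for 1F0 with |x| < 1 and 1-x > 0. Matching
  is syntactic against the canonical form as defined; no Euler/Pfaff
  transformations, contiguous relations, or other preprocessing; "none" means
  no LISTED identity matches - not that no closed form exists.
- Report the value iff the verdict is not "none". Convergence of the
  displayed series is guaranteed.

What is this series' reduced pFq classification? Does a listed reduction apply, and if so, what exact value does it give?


Canonical form: C = \frac{1}{3} times 1F0 with upper {-\frac{1}{5}}, lower {-}, x = \frac{1}{6}. Verdict: the I4 binomial reduction applies (the 1F0 binomial series: exponent 1/5, x = \frac{1}{6}). Value: \frac{1}{3} \cdot \left(\frac{5}{6}\right)^{\frac{1}{5}}.

Structural cue: t_0 = \frac{1}{3} here, and the two k-th powers (C = 1/3, x = 1/6) combine into one argument.
Term ratio: r(k) = \frac{1}{6} * (k-\frac{1}{5}) / [(k+1)] ; factor over Q: parameters, x = \frac{1}{6}, and C = \frac{1}{3}.


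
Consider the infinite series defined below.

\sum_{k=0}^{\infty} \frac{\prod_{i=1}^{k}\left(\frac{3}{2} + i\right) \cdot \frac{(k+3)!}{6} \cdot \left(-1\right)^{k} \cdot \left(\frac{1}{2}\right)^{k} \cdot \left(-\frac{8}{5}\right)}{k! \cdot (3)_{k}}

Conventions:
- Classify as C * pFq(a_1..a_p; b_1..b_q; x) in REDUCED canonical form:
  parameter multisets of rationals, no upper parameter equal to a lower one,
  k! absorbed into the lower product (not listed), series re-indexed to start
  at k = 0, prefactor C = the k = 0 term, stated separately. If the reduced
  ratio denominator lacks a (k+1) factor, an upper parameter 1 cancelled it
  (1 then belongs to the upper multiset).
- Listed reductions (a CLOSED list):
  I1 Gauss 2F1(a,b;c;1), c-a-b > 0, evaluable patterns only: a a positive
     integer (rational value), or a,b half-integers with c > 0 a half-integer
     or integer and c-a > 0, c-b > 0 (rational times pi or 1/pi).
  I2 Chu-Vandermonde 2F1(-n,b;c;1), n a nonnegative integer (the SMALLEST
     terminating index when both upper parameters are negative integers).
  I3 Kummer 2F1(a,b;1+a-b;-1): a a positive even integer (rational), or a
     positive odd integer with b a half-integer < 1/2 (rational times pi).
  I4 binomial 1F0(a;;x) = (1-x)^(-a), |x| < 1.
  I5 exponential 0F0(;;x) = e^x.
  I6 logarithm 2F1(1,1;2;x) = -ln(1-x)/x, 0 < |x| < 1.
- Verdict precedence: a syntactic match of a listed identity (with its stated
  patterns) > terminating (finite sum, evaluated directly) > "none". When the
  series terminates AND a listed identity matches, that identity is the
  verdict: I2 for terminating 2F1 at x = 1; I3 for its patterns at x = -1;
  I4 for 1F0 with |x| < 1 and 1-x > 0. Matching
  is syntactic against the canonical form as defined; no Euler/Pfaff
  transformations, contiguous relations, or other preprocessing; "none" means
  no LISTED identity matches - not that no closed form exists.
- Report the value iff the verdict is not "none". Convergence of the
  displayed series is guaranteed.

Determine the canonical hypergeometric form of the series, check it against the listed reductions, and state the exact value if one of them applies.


Reduced: x = -\frac{1}{2}, 2F1, upper = {\frac{5}{2}, 4}, lower = {3}, C = -\frac{8}{5}. Verdict: no listed reduction: x = -\frac{1}{2} and upper {\frac{5}{2}, 4} fail every I1-I6 pattern.

Key observation: t_0 = -\frac{8}{5} here, and the running product (C = -8/5, x = -1/2) telescopes to a rising factorial.
Consecutive-term ratio: r(k) = -\frac{1}{2} * (k+\frac{5}{2}) (k+4) / [(k+3) (k+1)] ; factor over Q: parameters, x = -\frac{1}{2}, and C = -\frac{8}{5}.


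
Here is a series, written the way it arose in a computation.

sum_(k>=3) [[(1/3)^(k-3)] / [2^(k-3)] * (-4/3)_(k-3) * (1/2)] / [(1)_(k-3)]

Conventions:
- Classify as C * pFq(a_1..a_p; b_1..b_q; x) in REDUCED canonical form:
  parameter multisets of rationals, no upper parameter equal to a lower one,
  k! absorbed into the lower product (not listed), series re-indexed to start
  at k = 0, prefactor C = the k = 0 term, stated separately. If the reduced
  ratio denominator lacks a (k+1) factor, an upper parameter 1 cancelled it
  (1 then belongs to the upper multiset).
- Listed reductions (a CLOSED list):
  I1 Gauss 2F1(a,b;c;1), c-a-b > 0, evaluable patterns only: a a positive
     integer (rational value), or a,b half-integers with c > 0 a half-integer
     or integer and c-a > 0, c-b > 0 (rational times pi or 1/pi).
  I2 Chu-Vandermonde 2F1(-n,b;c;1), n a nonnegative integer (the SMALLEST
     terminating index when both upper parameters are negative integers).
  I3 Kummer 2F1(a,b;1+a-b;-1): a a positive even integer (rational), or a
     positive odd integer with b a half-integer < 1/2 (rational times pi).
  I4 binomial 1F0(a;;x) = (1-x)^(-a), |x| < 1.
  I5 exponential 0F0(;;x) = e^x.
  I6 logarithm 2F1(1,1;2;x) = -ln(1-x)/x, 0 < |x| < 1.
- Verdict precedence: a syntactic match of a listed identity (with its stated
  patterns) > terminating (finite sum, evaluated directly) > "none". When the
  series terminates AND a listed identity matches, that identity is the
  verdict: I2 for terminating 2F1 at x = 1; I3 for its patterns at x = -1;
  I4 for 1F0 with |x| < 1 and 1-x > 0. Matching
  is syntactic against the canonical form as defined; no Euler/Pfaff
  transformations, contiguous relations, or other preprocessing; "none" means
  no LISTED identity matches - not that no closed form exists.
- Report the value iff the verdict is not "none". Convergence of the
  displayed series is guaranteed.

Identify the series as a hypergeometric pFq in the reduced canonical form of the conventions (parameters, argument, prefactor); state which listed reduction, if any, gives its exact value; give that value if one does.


The series (x = 1/6) is 1F0: upper {-4/3}, lower {-}, prefactor 1/2. Verdict: this is binomial (I4) (the 1F0 binomial series: exponent 4/3, x = 1/6). Sum: (1/2) * (5/6)^(4/3).

The tell: with t_0 = 1/2, the two k-th powers (C = 1/2, x = 1/6) combine into one argument.
Adjacent-term ratio: r(k) = (1/6) * (k-4/3) / [(k+1)] - rational; roots negated = parameters, x = (1/6), C = 1/2.
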